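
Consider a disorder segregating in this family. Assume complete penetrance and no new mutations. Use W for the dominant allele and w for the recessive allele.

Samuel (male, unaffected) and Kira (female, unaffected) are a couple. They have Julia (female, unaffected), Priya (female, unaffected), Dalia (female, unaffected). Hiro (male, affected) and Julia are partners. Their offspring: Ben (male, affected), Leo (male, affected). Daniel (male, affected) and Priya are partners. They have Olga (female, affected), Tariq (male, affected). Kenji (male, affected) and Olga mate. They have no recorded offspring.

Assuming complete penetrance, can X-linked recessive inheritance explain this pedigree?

Yes

A consistent assignment under X-linked recessive exists: Samuel X^W Y, Kira X^W X^w, Julia X^W X^w, Priya X^W X^w, Dalia X^W X^W, Hiro X^w Y, Daniel X^w Y, Ben X^w Y, Leo X^w Y, Olga X^w X^w, Tariq X^w Y, Kenji X^w Y.
In this assignment every recorded phenotype matches its genotype and every non-founder's genotype is obtainable from its parents' genotypes, so the pedigree is consistent.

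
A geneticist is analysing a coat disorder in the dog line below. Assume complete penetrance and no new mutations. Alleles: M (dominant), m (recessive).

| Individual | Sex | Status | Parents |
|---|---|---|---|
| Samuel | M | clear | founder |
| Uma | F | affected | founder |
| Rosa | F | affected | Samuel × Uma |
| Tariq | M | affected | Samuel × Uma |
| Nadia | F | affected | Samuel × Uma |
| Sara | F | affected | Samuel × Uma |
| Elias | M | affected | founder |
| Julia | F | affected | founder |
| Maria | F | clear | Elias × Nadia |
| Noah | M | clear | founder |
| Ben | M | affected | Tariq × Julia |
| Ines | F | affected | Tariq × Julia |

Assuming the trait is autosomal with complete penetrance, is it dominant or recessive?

dominant

Elias and Nadia are both affected yet have a clear child Maria. Under a recessive model two affected parents are homozygous and every child would be affected, so the trait cannot be recessive.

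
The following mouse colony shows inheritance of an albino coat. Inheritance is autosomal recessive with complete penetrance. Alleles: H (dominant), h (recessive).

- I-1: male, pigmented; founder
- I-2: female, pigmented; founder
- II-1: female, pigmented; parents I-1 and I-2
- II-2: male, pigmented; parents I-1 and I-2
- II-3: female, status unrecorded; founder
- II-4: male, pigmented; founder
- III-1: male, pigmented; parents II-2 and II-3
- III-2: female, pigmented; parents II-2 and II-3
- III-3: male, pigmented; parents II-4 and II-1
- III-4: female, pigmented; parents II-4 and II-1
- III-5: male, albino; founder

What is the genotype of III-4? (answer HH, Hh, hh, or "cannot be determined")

cannot be determined

III-4's phenotype allows HH or Hh, and no parent or child forces a single allele at both positions; consistent genotype assignments exist with III-4 as HH or Hh.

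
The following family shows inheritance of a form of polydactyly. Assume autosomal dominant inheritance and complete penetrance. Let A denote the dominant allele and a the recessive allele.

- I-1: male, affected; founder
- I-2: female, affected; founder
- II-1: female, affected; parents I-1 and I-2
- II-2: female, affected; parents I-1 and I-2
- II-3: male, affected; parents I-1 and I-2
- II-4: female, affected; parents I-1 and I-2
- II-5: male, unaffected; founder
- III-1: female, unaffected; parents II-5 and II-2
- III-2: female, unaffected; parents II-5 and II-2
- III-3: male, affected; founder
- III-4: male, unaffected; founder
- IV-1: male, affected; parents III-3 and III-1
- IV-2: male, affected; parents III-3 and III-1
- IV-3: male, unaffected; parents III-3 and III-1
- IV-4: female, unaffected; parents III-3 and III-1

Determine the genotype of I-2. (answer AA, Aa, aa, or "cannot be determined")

cannot be determined

I-2's phenotype allows AA or Aa, and no parent or child forces a single allele at both positions; consistent genotype assignments exist with I-2 as AA or Aa.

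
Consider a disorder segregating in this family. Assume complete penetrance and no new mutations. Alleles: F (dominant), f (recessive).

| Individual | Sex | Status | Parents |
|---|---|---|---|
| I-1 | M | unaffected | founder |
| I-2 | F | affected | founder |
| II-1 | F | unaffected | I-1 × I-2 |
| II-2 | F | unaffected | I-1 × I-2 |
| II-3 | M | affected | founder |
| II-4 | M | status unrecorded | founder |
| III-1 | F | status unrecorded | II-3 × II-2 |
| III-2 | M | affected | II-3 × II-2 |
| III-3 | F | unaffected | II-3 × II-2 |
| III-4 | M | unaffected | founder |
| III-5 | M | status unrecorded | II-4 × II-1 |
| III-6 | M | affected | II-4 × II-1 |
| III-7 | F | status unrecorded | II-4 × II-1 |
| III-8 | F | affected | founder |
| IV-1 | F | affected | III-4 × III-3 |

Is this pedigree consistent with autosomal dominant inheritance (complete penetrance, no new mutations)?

No

Under autosomal dominant, IV-1 (affected, female) cannot arise from III-4 (unaffected) × III-3 (unaffected).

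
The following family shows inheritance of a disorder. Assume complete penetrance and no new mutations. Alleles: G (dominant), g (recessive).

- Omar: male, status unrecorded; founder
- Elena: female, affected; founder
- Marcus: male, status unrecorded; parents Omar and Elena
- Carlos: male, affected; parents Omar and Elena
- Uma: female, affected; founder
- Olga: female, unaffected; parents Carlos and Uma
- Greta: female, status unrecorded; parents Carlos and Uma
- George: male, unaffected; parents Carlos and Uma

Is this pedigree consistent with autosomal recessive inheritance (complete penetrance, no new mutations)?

No

Under autosomal recessive, Olga (unaffected, female) cannot arise from Carlos (affected) × Uma (affected).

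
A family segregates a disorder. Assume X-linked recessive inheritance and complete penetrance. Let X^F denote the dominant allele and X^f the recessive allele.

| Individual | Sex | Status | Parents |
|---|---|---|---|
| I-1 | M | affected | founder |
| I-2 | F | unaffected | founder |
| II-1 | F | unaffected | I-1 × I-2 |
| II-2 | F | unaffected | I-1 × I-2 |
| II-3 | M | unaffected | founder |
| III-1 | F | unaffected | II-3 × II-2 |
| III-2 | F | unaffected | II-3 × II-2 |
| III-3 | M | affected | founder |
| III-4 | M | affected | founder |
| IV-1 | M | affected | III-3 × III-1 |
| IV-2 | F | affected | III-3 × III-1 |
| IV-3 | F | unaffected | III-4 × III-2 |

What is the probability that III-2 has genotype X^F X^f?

II-3 is unaffected, so II-3 is X^F Y.
II-2 is unaffected so carries F and received f from I-1 (X^f Y), so II-2 is X^F X^f.
Their cross gives offspring ratios 1/2 X^F X^F : 1/2 X^F X^f. Conditioning on III-2 being unaffected, P(X^F X^f) = 1/2 / 1 = 1/2 before taking III-2's own offspring into account.
III-4 is affected, so III-4 is X^f Y.
Now use III-2's offspring. Probability of each recorded status — unaffected daughter IV-3: 1/2 if III-2 is X^F X^f, 1 if X^F X^F.
Bayes: P(X^F X^f) = 1/2·1/2 / (1/2·1/2 + 1/2·1) = 1/3.

1/3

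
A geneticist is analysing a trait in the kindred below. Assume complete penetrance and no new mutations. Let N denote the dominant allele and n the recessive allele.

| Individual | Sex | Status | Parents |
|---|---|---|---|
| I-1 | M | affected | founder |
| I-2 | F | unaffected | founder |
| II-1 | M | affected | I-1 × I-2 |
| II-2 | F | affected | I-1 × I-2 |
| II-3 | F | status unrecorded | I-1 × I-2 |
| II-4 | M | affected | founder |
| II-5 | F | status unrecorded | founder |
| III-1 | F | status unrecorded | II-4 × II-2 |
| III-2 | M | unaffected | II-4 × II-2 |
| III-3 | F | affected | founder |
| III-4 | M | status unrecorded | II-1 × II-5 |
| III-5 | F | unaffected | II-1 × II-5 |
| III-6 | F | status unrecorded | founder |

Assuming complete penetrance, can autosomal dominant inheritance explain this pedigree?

Yes

A consistent assignment under autosomal dominant exists: I-1 NN, I-2 nn, II-1 Nn, II-2 Nn, II-3 Nn, II-4 Nn, II-5 Nn, III-1 NN, III-2 nn, III-3 NN, III-4 NN, III-5 nn, III-6 NN.
In this assignment every recorded phenotype matches its genotype and every non-founder's genotype is obtainable from its parents' genotypes, so the pedigree is consistent.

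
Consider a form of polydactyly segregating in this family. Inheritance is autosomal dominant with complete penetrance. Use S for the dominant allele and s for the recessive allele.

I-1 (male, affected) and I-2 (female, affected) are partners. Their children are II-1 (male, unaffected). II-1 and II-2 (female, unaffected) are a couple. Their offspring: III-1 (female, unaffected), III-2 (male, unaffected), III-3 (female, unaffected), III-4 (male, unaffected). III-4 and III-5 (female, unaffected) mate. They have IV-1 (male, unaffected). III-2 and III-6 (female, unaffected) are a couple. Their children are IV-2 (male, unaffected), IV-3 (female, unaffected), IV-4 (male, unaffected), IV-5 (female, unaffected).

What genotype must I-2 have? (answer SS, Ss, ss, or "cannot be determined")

From phenotype alone, I-2 is SS or Ss.
I-2 is affected so carries S and passed s to II-1 (ss), so I-2 is Ss.

Ss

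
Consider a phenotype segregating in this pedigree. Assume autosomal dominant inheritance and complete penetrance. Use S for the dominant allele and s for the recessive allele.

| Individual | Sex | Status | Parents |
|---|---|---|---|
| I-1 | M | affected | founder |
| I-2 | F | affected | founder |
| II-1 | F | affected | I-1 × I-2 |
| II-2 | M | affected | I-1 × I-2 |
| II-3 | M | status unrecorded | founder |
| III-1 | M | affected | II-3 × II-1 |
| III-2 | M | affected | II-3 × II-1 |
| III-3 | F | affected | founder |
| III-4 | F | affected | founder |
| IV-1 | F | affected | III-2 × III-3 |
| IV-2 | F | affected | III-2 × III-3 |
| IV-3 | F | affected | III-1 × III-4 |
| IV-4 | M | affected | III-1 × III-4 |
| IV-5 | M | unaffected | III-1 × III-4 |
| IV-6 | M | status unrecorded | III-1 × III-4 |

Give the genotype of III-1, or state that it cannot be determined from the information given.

Ss

From phenotype alone, III-1 is SS or Ss.
III-1 is affected so carries S and passed s to IV-5 (ss), so III-1 is Ss.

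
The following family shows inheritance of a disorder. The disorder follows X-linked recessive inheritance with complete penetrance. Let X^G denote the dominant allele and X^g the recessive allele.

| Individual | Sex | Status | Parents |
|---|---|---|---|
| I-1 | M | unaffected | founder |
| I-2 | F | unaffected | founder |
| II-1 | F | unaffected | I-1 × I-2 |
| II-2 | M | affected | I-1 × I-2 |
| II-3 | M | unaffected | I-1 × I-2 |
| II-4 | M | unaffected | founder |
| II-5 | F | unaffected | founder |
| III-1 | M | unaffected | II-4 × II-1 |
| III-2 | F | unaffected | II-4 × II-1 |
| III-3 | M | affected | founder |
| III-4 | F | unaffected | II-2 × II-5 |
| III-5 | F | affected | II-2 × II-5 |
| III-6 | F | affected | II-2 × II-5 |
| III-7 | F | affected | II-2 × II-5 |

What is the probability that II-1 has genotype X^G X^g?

I-1 is unaffected, so I-1 is X^G Y.
I-2 is unaffected so carries G and passed g to II-2 (X^g Y), so I-2 is X^G X^g.
Their cross gives offspring ratios 1/2 X^G X^G : 1/2 X^G X^g. Conditioning on II-1 being unaffected, P(X^G X^g) = 1/2 / 1 = 1/2 before taking II-1's own offspring into account.
II-4 is unaffected, so II-4 is X^G Y.
Now use II-1's offspring. Probability of each recorded status — unaffected son III-1: 1/2 if II-1 is X^G X^g, 1 if X^G X^G. (III-2: equally likely either way, so uninformative.)
Bayes: P(X^G X^g) = 1/2·1/2 / (1/2·1/2 + 1/2·1) = 1/3.

1/3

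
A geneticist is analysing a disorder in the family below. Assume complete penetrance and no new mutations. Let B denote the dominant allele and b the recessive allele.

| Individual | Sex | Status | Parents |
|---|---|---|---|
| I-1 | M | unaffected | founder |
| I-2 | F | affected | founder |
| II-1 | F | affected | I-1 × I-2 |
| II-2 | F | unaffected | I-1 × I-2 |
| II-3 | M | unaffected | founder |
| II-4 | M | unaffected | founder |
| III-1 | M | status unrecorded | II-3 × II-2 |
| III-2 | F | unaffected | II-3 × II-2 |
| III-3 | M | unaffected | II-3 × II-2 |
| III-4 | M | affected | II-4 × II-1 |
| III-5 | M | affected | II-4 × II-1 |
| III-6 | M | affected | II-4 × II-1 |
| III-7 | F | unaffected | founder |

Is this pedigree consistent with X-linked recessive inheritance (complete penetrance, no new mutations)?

Under X-linked recessive, II-1 (affected, female) cannot arise from I-1 (unaffected) × I-2 (affected).

No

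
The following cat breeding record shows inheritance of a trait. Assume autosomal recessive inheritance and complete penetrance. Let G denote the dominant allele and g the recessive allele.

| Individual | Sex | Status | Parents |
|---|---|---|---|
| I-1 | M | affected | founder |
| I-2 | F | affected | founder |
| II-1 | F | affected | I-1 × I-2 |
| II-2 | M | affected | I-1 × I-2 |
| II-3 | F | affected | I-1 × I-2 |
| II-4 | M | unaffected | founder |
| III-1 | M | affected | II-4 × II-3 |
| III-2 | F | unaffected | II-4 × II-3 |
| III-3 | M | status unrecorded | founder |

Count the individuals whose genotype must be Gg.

2

Obligate heterozygotes: II-4 is unaffected so carries G and passed g to III-1 (gg), so II-4 is Gg; III-2 is unaffected so carries G and received g from II-3 (gg), so III-2 is Gg.
Every other individual is either homozygous by phenotype or has at least one consistent homozygous assignment, so the count is 2.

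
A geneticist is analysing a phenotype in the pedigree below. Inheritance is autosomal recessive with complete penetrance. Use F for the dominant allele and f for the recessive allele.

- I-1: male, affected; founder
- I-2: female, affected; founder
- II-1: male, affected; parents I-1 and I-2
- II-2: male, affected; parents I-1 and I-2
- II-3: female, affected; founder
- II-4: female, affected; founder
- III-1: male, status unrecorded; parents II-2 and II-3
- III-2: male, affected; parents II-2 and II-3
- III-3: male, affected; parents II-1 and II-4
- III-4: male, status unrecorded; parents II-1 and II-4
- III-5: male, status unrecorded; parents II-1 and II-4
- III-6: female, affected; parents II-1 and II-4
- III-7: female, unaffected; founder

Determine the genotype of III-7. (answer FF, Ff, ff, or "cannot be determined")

cannot be determined

III-7's phenotype allows FF or Ff, and no parent or child forces a single allele at both positions; consistent genotype assignments exist with III-7 as FF or Ff.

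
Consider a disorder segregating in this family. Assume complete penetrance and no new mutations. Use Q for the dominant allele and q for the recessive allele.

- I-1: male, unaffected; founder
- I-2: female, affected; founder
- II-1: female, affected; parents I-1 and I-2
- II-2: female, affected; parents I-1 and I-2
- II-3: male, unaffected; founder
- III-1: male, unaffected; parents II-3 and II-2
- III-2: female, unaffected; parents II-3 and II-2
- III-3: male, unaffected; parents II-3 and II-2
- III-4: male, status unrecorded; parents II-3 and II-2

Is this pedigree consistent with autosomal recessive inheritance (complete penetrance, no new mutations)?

A consistent assignment under autosomal recessive exists: I-1 Qq, I-2 qq, II-1 qq, II-2 qq, II-3 QQ, III-1 Qq, III-2 Qq, III-3 Qq, III-4 Qq.
In this assignment every recorded phenotype matches its genotype and every non-founder's genotype is obtainable from its parents' genotypes, so the pedigree is consistent.

Yes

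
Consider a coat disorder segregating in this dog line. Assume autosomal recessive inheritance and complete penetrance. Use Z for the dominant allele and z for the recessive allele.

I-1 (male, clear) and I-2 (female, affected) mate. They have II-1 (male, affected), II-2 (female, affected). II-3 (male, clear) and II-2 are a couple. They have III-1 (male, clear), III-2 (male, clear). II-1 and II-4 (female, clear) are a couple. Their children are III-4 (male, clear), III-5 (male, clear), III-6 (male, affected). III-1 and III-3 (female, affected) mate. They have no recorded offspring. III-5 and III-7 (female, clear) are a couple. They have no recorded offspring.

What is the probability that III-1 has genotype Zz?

III-1 is clear so carries Z and received z from II-2 (zz), so III-1 is Zz, giving P(Zz) = 1.

1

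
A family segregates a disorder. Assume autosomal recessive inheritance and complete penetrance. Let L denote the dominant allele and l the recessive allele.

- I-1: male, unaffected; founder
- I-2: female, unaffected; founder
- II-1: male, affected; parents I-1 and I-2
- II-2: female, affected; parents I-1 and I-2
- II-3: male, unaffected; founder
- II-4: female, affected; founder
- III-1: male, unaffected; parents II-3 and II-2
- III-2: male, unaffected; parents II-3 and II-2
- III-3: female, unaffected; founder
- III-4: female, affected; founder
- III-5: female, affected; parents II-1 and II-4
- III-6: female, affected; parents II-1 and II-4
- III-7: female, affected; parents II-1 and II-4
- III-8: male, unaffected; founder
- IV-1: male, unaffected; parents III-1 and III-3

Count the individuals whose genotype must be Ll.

4

Obligate heterozygotes: I-1 is unaffected so carries L and passed l to II-1 (ll), so I-1 is Ll; I-2 is unaffected so carries L and passed l to II-1 (ll), so I-2 is Ll; III-1 is unaffected so carries L and received l from II-2 (ll), so III-1 is Ll; III-2 is unaffected so carries L and received l from II-2 (ll), so III-2 is Ll.
Every other individual is either homozygous by phenotype or has at least one consistent homozygous assignment, so the count is 4.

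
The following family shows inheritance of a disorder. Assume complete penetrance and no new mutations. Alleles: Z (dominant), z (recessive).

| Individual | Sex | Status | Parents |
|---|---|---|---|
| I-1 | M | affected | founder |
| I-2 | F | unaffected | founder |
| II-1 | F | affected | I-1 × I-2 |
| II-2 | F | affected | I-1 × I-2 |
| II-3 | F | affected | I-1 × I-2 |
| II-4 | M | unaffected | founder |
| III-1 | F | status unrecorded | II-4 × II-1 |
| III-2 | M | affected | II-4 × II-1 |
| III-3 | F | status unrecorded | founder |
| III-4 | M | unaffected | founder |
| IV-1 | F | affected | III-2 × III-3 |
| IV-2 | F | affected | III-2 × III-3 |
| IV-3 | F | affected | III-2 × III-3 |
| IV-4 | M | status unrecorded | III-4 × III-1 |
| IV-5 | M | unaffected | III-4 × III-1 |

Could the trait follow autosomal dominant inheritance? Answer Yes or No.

Yes

A consistent assignment under autosomal dominant exists: I-1 ZZ, I-2 zz, II-1 Zz, II-2 Zz, II-3 Zz, II-4 zz, III-1 Zz, III-2 Zz, III-3 ZZ, III-4 zz, IV-1 ZZ, IV-2 ZZ, IV-3 ZZ, IV-4 Zz, IV-5 zz.
In this assignment every recorded phenotype matches its genotype and every non-founder's genotype is obtainable from its parents' genotypes, so the pedigree is consistent.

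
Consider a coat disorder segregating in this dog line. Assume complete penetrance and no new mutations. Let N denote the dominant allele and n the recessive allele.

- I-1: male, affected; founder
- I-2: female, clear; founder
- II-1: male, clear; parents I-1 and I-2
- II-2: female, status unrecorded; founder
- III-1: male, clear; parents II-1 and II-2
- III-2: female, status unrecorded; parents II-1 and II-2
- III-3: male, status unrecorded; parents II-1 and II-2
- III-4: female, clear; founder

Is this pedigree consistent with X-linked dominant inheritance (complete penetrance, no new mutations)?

Yes

A consistent assignment under X-linked dominant exists: I-1 X^N Y, I-2 X^n X^n, II-1 X^n Y, II-2 X^N X^n, III-1 X^n Y, III-2 X^N X^n, III-3 X^N Y, III-4 X^n X^n.
In this assignment every recorded phenotype matches its genotype and every non-founder's genotype is obtainable from its parents' genotypes, so the pedigree is consistent.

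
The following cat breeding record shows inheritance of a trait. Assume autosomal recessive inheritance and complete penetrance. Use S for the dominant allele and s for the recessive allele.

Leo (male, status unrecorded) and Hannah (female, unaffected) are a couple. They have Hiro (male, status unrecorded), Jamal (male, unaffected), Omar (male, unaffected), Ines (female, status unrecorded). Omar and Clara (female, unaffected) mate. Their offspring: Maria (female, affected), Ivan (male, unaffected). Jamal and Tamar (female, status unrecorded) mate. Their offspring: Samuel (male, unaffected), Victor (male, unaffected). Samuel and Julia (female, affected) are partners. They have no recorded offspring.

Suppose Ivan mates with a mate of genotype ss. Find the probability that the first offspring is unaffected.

Omar is unaffected so carries S and passed s to Maria (ss), so Omar is Ss.
Clara is unaffected so carries S and passed s to Maria (ss), so Clara is Ss.
Ivan is an unaffected offspring of Omar (Ss) × Clara (Ss), whose cross gives 1/4 SS : 1/2 Ss : 1/4 ss; conditioning on being unaffected, Ivan is SS with probability 1/3, Ss with probability 2/3.
Summing over parental genotype combinations, P(offspring is unaffected) = 1/3·1 + 2/3·1/2 = 2/3.

2/3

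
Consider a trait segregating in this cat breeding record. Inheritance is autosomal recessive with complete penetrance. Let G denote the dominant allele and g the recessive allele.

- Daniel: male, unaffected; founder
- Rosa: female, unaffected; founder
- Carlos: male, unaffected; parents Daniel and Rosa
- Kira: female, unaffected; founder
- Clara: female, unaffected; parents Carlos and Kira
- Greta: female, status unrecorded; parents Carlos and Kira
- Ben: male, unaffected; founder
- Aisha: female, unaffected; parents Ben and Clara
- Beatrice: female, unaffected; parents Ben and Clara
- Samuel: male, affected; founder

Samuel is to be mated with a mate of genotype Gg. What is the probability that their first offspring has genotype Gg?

Samuel is affected, so Samuel is gg.
The cross gives 1/2 Gg : 1/2 gg, so P(offspring has genotype Gg) = 1/2.

1/2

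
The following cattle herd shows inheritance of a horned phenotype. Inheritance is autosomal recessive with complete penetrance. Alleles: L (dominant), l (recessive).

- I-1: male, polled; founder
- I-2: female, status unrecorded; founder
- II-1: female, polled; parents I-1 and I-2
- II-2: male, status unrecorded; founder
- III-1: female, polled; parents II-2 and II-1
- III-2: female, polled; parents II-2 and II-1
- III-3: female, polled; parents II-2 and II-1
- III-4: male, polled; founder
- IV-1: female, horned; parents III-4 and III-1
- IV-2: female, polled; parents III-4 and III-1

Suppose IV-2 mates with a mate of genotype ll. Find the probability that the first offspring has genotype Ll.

III-4 is polled so carries L and passed l to IV-1 (ll), so III-4 is Ll.
III-1 is polled so carries L and passed l to IV-1 (ll), so III-1 is Ll.
IV-2 is a polled offspring of III-4 (Ll) × III-1 (Ll), whose cross gives 1/4 LL : 1/2 Ll : 1/4 ll; conditioning on being polled, IV-2 is LL with probability 1/3, Ll with probability 2/3.
Summing over parental genotype combinations, P(offspring has genotype Ll) = 1/3·1 + 2/3·1/2 = 2/3.

2/3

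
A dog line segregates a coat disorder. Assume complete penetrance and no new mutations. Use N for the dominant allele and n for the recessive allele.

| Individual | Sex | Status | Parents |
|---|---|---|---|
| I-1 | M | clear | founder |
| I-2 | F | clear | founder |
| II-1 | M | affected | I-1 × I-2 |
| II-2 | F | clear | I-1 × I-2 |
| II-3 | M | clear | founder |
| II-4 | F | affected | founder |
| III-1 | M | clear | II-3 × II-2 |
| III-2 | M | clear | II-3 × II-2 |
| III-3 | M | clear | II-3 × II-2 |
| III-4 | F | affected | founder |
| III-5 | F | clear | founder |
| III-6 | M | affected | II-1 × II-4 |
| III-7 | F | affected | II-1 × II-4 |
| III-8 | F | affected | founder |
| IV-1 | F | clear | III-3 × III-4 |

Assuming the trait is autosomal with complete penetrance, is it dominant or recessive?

I-1 and I-2 are both clear yet have an affected child II-1. Under dominance, an affected child requires at least one affected parent, so the trait cannot be dominant.

recessive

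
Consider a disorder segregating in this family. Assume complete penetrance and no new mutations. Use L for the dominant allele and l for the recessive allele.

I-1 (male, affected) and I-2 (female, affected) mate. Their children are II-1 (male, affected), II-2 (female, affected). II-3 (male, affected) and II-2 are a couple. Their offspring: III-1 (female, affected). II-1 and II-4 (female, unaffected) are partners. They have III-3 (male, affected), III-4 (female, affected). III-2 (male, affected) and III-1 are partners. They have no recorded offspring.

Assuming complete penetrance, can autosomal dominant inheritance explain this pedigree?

Yes

A consistent assignment under autosomal dominant exists: I-1 LL, I-2 LL, II-1 LL, II-2 LL, II-3 LL, II-4 ll, III-1 LL, III-2 LL, III-3 Ll, III-4 Ll.
In this assignment every recorded phenotype matches its genotype and every non-founder's genotype is obtainable from its parents' genotypes, so the pedigree is consistent.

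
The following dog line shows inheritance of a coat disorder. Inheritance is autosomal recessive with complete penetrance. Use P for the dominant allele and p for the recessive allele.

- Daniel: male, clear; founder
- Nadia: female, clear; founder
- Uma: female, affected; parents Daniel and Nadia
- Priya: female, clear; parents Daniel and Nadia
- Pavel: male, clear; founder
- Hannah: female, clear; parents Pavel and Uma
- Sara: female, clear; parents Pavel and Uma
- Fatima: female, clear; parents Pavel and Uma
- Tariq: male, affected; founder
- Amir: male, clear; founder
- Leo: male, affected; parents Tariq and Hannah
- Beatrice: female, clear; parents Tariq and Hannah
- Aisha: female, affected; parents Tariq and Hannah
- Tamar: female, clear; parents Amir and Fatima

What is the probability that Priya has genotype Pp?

2/3

Daniel is clear so carries P and passed p to Uma (pp), so Daniel is Pp.
Nadia is clear so carries P and passed p to Uma (pp), so Nadia is Pp.
Their cross gives offspring ratios 1/4 PP : 1/2 Pp : 1/4 pp. Conditioning on Priya being clear, P(Pp) = 1/2 / 3/4 = 2/3.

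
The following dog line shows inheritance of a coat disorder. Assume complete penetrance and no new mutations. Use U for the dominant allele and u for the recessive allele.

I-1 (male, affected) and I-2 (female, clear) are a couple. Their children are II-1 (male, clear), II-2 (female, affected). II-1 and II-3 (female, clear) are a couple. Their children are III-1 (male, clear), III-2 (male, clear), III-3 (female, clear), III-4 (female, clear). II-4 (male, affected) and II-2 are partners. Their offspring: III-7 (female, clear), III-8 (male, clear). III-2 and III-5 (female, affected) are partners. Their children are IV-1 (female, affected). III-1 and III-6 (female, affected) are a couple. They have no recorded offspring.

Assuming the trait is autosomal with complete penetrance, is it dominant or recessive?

dominant

II-4 and II-2 are both affected yet have a clear child III-7. Under a recessive model two affected parents are homozygous and every child would be affected, so the trait cannot be recessive.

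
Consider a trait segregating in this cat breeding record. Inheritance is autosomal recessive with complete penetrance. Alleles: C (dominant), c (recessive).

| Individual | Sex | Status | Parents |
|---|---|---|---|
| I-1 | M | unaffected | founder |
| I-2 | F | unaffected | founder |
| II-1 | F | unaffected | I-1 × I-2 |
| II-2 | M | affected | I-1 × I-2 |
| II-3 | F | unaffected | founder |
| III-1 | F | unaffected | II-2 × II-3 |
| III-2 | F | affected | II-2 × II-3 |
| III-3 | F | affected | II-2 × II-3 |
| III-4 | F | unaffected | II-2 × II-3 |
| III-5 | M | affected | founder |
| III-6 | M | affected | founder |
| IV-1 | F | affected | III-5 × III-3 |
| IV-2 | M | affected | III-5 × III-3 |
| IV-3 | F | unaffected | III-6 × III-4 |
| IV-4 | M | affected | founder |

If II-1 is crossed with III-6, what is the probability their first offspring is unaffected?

I-1 is unaffected so carries C and passed c to II-2 (cc), so I-1 is Cc.
I-2 is unaffected so carries C and passed c to II-2 (cc), so I-2 is Cc.
II-1 is an unaffected offspring of I-1 (Cc) × I-2 (Cc), whose cross gives 1/4 CC : 1/2 Cc : 1/4 cc; conditioning on being unaffected, II-1 is CC with probability 1/3, Cc with probability 2/3.
III-6 is affected, so III-6 is cc.
Summing over parental genotype combinations, P(offspring is unaffected) = 1/3·1 + 2/3·1/2 = 2/3.

2/3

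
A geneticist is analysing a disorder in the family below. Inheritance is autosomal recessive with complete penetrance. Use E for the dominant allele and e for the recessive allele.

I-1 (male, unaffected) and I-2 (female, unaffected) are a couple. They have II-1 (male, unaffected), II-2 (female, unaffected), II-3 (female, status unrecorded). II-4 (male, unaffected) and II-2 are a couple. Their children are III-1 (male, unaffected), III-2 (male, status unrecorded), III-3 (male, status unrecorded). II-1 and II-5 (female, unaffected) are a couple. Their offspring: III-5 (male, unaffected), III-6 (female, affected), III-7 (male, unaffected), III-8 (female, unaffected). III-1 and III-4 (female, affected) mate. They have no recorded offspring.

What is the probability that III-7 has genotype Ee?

II-1 is unaffected so carries E and passed e to III-6 (ee), so II-1 is Ee.
II-5 is unaffected so carries E and passed e to III-6 (ee), so II-5 is Ee.
Their cross gives offspring ratios 1/4 EE : 1/2 Ee : 1/4 ee. Conditioning on III-7 being unaffected, P(Ee) = 1/2 / 3/4 = 2/3.

2/3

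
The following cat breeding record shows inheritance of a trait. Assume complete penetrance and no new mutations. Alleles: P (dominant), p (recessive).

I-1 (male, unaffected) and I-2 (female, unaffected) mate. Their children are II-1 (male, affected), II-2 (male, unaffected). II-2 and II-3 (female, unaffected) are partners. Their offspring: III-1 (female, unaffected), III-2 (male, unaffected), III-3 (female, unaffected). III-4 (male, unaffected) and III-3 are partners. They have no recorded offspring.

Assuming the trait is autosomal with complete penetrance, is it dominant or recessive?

I-1 and I-2 are both unaffected yet have an affected child II-1. Under dominance, an affected child requires at least one affected parent, so the trait cannot be dominant.

recessive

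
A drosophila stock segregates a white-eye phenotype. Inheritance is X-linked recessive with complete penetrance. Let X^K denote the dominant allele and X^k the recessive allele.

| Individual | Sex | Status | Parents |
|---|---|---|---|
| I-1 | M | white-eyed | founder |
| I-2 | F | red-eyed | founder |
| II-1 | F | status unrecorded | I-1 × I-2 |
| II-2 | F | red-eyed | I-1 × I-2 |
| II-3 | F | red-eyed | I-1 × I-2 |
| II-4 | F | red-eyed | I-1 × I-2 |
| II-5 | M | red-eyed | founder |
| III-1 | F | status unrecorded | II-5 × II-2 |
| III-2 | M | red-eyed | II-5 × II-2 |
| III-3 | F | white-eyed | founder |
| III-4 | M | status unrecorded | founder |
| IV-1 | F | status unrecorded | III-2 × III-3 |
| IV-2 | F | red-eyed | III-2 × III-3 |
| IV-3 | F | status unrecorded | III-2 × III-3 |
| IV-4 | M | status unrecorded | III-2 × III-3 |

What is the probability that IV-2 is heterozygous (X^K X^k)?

IV-2 is red-eyed so carries K and received k from III-3 (X^k X^k), so IV-2 is X^K X^k, giving P(X^K X^k) = 1.

1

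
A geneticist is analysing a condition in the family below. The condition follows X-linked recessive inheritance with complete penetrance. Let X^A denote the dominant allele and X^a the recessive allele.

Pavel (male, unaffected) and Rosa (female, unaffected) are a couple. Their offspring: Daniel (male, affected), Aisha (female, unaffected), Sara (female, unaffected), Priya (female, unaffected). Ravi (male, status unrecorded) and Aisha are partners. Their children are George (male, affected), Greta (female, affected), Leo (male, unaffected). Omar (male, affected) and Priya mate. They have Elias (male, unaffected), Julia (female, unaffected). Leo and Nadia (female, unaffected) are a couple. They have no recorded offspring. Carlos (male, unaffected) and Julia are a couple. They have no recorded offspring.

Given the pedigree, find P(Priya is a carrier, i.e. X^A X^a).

1/5

Pavel is unaffected, so Pavel is X^A Y.
Rosa is unaffected so carries A and passed a to Daniel (X^a Y), so Rosa is X^A X^a.
Their cross gives offspring ratios 1/2 X^A X^A : 1/2 X^A X^a. Conditioning on Priya being unaffected, P(X^A X^a) = 1/2 / 1 = 1/2 before taking Priya's own offspring into account.
Omar is affected, so Omar is X^a Y.
Now use Priya's offspring. Probability of each recorded status — unaffected son Elias: 1/2 if Priya is X^A X^a, 1 if X^A X^A; unaffected daughter Julia: 1/2 if Priya is X^A X^a, 1 if X^A X^A.
Bayes: P(X^A X^a) = 1/2·1/4 / (1/2·1/4 + 1/2·1) = 1/5.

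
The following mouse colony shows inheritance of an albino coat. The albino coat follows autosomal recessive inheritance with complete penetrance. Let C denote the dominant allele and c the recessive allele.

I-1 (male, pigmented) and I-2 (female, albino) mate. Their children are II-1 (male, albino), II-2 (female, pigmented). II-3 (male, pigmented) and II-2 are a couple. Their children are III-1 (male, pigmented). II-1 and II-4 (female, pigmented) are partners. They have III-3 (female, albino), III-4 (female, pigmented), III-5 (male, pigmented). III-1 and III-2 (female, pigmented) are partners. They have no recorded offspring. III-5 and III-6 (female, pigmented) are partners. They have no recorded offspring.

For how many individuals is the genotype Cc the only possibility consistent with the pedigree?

Obligate heterozygotes: I-1 is pigmented so carries C and passed c to II-1 (cc), so I-1 is Cc; II-2 is pigmented so carries C and received c from I-2 (cc), so II-2 is Cc; II-4 is pigmented so carries C and passed c to III-3 (cc), so II-4 is Cc; III-4 is pigmented so carries C and received c from II-1 (cc), so III-4 is Cc; III-5 is pigmented so carries C and received c from II-1 (cc), so III-5 is Cc.
Every other individual is either homozygous by phenotype or has at least one consistent homozygous assignment, so the count is 5.

5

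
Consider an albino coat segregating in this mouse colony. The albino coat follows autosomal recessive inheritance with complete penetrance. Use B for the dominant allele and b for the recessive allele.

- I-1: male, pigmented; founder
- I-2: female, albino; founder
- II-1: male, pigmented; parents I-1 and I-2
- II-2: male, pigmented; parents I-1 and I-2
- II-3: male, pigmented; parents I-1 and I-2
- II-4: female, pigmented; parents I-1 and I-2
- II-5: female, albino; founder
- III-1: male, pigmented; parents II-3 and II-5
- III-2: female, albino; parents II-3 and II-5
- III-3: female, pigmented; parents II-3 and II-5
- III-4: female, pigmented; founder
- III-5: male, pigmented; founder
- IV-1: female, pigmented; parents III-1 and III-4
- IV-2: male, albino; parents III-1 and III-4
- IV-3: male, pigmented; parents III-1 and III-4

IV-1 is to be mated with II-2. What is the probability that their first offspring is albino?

III-1 is pigmented so carries B and received b from II-5 (bb), so III-1 is Bb.
III-4 is pigmented so carries B and passed b to IV-2 (bb), so III-4 is Bb.
IV-1 is a pigmented offspring of III-1 (Bb) × III-4 (Bb), whose cross gives 1/4 BB : 1/2 Bb : 1/4 bb; conditioning on being pigmented, IV-1 is BB with probability 1/3, Bb with probability 2/3.
II-2 is pigmented so carries B and received b from I-2 (bb), so II-2 is Bb.
Summing over parental genotype combinations, P(offspring is albino) = 2/3·1/4 = 1/6.

1/6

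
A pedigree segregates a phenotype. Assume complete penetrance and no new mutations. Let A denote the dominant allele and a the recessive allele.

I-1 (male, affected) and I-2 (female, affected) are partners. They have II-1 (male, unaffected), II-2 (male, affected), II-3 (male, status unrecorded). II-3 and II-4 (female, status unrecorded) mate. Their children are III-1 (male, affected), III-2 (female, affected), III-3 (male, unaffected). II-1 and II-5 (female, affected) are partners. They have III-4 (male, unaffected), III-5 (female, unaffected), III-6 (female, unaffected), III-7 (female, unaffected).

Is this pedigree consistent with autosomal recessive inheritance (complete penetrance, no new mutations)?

Under autosomal recessive, II-1 (unaffected, male) cannot arise from I-1 (affected) × I-2 (affected).

No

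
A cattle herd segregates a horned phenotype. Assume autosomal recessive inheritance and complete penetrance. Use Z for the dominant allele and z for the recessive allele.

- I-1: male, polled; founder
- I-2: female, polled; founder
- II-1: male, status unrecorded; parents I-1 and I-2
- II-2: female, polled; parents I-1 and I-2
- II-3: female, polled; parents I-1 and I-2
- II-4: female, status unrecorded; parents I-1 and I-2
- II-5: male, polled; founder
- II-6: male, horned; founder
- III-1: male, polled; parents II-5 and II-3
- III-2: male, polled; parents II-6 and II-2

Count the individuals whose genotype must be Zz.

1

Obligate heterozygotes: III-2 is polled so carries Z and received z from II-6 (zz), so III-2 is Zz.
Every other individual is either homozygous by phenotype or has at least one consistent homozygous assignment, so the count is 1.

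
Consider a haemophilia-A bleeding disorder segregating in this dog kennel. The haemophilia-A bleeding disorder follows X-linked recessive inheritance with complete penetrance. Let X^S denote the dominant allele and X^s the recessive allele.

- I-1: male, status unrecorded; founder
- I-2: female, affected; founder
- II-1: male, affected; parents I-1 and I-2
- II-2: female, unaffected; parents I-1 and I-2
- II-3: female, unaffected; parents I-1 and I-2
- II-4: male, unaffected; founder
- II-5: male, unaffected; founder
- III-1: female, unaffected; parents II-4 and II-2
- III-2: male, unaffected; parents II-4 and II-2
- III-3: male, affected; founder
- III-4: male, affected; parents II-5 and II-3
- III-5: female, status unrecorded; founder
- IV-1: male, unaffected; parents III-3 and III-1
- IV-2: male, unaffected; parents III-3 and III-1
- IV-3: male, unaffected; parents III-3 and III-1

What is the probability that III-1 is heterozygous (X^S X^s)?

II-4 is unaffected, so II-4 is X^S Y.
II-2 is unaffected so carries S and received s from I-2 (X^s X^s), so II-2 is X^S X^s.
Their cross gives offspring ratios 1/2 X^S X^S : 1/2 X^S X^s. Conditioning on III-1 being unaffected, P(X^S X^s) = 1/2 / 1 = 1/2 before taking III-1's own offspring into account.
III-3 is affected, so III-3 is X^s Y.
Now use III-1's offspring. Probability of each recorded status — unaffected son IV-1: 1/2 if III-1 is X^S X^s, 1 if X^S X^S; unaffected son IV-2: 1/2 if III-1 is X^S X^s, 1 if X^S X^S; unaffected son IV-3: 1/2 if III-1 is X^S X^s, 1 if X^S X^S.
Bayes: P(X^S X^s) = 1/2·1/8 / (1/2·1/8 + 1/2·1) = 1/9.

1/9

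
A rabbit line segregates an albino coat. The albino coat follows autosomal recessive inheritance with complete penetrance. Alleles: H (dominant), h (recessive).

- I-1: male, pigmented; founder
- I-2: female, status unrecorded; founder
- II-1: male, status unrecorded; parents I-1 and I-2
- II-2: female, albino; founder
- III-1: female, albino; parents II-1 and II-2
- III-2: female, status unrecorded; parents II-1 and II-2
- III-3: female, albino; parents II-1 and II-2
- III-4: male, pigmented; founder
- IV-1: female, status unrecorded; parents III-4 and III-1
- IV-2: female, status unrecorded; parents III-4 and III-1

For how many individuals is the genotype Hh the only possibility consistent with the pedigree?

0

No individual's genotype is forced to Hh by the pedigree, so the count is 0.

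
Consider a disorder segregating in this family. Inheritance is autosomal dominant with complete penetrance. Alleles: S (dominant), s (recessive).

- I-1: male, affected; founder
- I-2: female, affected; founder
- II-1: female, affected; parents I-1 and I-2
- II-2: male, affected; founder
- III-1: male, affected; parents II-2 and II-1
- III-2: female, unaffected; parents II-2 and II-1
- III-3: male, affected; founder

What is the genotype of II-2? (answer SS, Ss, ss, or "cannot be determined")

From phenotype alone, II-2 is SS or Ss.
II-2 is affected so carries S and passed s to III-2 (ss), so II-2 is Ss.

Ss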